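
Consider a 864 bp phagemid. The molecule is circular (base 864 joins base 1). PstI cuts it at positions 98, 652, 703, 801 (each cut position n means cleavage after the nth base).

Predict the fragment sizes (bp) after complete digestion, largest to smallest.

554, 161, 98, 51 bp

Circular molecule, 4 cuts → 4 fragments:
  652 − 98 = 554 bp
  703 − 652 = 51 bp
  801 − 703 = 98 bp
  wrap: 864 − 801 + 98 = 161 bp
Sorted largest to smallest: 554, 161, 98, 51 bp.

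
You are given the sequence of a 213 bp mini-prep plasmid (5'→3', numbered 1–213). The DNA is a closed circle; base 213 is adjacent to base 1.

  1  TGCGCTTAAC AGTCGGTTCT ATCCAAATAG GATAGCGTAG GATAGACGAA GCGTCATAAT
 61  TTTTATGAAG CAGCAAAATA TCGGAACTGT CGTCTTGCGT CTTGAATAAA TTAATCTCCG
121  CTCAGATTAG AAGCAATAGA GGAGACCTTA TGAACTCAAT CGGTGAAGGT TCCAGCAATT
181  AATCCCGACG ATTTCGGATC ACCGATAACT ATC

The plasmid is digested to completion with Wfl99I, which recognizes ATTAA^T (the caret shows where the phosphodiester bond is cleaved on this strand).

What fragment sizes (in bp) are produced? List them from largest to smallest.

Wfl99I sites (ATTAAT) start at positions 110, 178.
Wfl99I cuts after base 5 of each site (before the last base), so after positions 114, 182.
Circular molecule, 2 cuts → 2 fragments:
  115–182 → 68 bp
  183–213 then 1–114 → 31 + 114 = 145 bp
Sorted largest to smallest: 145, 68 bp.

145, 68 bp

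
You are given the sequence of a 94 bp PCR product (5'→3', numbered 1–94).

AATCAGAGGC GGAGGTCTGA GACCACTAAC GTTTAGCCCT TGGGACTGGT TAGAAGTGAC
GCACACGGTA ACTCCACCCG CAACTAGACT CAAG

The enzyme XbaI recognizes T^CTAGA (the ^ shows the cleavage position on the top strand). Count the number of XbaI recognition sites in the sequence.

0

No occurrence of TCTAGA is present in the sequence.
XbaI does not cut: 0 sites.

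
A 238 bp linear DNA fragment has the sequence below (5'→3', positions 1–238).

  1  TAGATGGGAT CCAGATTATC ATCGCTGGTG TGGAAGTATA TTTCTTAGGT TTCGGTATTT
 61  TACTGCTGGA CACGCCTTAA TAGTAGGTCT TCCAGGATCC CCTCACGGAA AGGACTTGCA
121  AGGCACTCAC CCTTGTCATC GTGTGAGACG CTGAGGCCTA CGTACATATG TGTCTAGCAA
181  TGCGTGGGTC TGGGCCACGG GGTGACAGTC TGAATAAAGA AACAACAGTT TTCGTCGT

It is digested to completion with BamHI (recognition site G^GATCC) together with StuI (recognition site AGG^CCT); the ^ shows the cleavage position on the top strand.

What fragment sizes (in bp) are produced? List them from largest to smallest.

88, 82, 61, 7 bp

BamHI sites (GGATCC) start at positions 7, 95.
BamHI cuts after the first base of each site, so after positions 7, 95.
The StuI site (AGGCCT) starts at position 154.
StuI cuts after base 3 of each site, so after position 156.
Combined cut positions: 7, 95, 156.
Linear molecule, 3 cuts → 4 fragments:
  1–7 → 7 bp
  8–95 → 88 bp
  96–156 → 61 bp
  157–238 → 82 bp
Sorted largest to smallest: 88, 82, 61, 7 bp.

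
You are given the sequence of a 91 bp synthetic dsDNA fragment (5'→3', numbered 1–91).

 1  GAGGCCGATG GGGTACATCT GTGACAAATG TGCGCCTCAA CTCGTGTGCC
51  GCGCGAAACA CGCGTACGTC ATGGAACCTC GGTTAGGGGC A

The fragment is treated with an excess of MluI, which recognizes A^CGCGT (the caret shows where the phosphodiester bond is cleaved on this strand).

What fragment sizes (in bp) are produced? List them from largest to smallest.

The MluI site (ACGCGT) starts at position 60.
MluI cuts after the first base of each site, so after position 60.
Linear molecule, 1 cut → 2 fragments:
  1–60 → 60 bp
  61–91 → 31 bp
Sorted largest to smallest: 60, 31 bp.

60, 31 bp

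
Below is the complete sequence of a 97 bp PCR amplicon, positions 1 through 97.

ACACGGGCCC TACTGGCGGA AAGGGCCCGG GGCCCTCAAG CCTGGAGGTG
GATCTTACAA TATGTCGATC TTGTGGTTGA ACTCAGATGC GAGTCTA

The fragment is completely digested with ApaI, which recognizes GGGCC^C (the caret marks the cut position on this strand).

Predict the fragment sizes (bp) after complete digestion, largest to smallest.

63, 18, 9, 7 bp

ApaI sites (GGGCCC) start at positions 5, 23, 30.
ApaI cuts after base 5 of each site (before the last base), so after positions 9, 27, 34.
Linear molecule, 3 cuts → 4 fragments:
  1–9 → 9 bp
  10–27 → 18 bp
  28–34 → 7 bp
  35–97 → 63 bp
Sorted largest to smallest: 63, 18, 9, 7 bp.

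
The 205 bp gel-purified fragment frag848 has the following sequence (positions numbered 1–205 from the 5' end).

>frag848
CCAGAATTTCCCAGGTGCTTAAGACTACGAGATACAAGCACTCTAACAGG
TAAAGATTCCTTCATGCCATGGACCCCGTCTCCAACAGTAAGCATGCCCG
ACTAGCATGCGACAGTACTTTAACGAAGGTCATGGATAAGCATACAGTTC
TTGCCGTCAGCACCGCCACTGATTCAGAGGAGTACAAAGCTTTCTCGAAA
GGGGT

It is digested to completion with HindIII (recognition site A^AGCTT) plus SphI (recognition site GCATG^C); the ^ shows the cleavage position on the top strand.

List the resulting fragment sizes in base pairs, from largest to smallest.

96, 78, 18, 13 bp

The HindIII site (AAGCTT) starts at position 187.
HindIII cuts after the first base of each site, so after position 187.
SphI sites (GCATGC) start at positions 92, 105.
SphI cuts after base 5 of each site (before the last base), so after positions 96, 109.
Combined cut positions: 96, 109, 187.
Linear molecule, 3 cuts → 4 fragments:
  1–96 → 96 bp
  97–109 → 13 bp
  110–187 → 78 bp
  188–205 → 18 bp
Sorted largest to smallest: 96, 78, 18, 13 bp.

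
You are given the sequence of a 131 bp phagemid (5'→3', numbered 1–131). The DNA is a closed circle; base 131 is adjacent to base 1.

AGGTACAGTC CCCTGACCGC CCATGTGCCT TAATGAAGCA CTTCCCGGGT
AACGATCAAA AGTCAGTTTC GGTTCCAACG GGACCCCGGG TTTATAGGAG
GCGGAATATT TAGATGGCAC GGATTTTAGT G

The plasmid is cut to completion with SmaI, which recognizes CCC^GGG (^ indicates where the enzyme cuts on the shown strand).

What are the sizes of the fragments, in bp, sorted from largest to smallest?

SmaI sites (CCCGGG) start at positions 44, 85.
SmaI cuts after base 3 of each site, so after positions 46, 87.
Circular molecule, 2 cuts → 2 fragments:
  47–87 → 41 bp
  88–131 then 1–46 → 44 + 46 = 90 bp
Sorted largest to smallest: 90, 41 bp.

90, 41 bp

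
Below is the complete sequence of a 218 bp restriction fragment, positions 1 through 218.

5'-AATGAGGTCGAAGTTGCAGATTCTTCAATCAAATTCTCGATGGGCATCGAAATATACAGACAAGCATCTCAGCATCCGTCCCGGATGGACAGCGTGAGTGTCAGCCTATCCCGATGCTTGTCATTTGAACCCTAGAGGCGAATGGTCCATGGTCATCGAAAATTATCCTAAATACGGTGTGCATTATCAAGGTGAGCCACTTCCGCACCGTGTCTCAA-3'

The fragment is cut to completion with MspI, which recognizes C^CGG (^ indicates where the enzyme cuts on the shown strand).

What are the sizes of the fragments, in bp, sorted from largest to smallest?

The MspI site (CCGG) starts at position 81.
MspI cuts after the first base of each site, so after position 81.
Linear molecule, 1 cut → 2 fragments:
  1–81 → 81 bp
  82–218 → 137 bp
Sorted largest to smallest: 137, 81 bp.

137, 81 bp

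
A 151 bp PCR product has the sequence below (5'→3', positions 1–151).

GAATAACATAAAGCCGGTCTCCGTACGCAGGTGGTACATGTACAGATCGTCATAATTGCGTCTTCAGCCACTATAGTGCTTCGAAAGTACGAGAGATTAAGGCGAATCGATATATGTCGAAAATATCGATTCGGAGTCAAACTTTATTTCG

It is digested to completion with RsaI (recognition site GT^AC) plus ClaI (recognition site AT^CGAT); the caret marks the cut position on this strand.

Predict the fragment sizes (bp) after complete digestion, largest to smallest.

RsaI sites (GTAC) start at positions 23, 34, 40, 87.
RsaI cuts after base 2 of each site, so after positions 24, 35, 41, 88.
ClaI sites (ATCGAT) start at positions 106, 125.
ClaI cuts after base 2 of each site, so after positions 107, 126.
Combined cut positions: 24, 35, 41, 88, 107, 126.
Linear molecule, 6 cuts → 7 fragments:
  1–24 → 24 bp
  25–35 → 11 bp
  36–41 → 6 bp
  42–88 → 47 bp
  89–107 → 19 bp
  108–126 → 19 bp
  127–151 → 25 bp
Sorted largest to smallest: 47, 25, 24, 19, 19, 11, 6 bp.

47, 25, 24, 19, 19, 11, 6 bp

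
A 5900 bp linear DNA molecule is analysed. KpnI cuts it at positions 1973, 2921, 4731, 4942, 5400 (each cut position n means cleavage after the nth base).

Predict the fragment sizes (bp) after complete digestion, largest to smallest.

Linear molecule, 5 cuts → 6 fragments:
  1973 − 0 = 1973 bp
  2921 − 1973 = 948 bp
  4731 − 2921 = 1810 bp
  4942 − 4731 = 211 bp
  5400 − 4942 = 458 bp
  5900 − 5400 = 500 bp
Sorted largest to smallest: 1973, 1810, 948, 500, 458, 211 bp.

1973, 1810, 948, 500, 458, 211 bp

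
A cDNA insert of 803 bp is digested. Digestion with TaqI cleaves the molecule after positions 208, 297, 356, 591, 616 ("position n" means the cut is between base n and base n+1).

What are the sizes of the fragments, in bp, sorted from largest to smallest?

Linear molecule, 5 cuts → 6 fragments:
  208 − 0 = 208 bp
  297 − 208 = 89 bp
  356 − 297 = 59 bp
  591 − 356 = 235 bp
  616 − 591 = 25 bp
  803 − 616 = 187 bp
Sorted largest to smallest: 235, 208, 187, 89, 59, 25 bp.

235, 208, 187, 89, 59, 25 bp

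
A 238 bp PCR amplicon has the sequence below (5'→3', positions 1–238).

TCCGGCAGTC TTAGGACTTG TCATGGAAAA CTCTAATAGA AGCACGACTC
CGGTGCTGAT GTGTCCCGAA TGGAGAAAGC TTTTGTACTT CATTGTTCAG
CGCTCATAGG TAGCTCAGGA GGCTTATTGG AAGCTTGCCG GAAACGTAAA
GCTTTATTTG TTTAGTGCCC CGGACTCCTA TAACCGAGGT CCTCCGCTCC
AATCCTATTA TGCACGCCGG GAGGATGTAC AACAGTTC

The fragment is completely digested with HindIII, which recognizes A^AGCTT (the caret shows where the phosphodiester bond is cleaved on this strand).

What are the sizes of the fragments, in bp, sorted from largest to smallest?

HindIII sites (AAGCTT) start at positions 77, 131, 149.
HindIII cuts after the first base of each site, so after positions 77, 131, 149.
Linear molecule, 3 cuts → 4 fragments:
  1–77 → 77 bp
  78–131 → 54 bp
  132–149 → 18 bp
  150–238 → 89 bp
Sorted largest to smallest: 89, 77, 54, 18 bp.

89, 77, 54, 18 bp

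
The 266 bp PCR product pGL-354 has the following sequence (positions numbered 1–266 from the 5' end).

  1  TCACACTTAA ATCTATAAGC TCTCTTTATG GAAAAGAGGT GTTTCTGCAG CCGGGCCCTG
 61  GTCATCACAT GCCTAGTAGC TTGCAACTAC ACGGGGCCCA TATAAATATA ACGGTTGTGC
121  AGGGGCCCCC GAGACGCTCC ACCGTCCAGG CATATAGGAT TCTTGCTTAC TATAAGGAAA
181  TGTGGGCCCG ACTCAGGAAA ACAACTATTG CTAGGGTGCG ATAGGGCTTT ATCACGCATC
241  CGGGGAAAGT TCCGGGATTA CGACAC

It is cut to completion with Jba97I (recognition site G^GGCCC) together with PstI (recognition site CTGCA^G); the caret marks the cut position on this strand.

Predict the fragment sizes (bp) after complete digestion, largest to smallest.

82, 61, 49, 41, 29, 4 bp

Jba97I sites (GGGCCC) start at positions 53, 94, 123, 184.
Jba97I cuts after the first base of each site, so after positions 53, 94, 123, 184.
The PstI site (CTGCAG) starts at position 45.
PstI cuts after base 5 of each site (before the last base), so after position 49.
Combined cut positions: 49, 53, 94, 123, 184.
Linear molecule, 5 cuts → 6 fragments:
  1–49 → 49 bp
  50–53 → 4 bp
  54–94 → 41 bp
  95–123 → 29 bp
  124–184 → 61 bp
  185–266 → 82 bp
Sorted largest to smallest: 82, 61, 49, 41, 29, 4 bp.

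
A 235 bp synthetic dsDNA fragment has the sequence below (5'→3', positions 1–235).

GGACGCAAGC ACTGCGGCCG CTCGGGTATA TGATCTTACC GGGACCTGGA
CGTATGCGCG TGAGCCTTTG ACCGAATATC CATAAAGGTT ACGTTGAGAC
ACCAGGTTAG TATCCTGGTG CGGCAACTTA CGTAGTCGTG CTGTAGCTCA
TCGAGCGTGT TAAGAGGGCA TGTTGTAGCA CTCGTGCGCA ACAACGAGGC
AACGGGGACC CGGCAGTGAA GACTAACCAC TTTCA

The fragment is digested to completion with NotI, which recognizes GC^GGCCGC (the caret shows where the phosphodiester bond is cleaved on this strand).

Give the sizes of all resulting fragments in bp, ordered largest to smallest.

The NotI site (GCGGCCGC) starts at position 14.
NotI cuts after base 2 of each site, so after position 15.
Linear molecule, 1 cut → 2 fragments:
  1–15 → 15 bp
  16–235 → 220 bp
Sorted largest to smallest: 220, 15 bp.

220, 15 bp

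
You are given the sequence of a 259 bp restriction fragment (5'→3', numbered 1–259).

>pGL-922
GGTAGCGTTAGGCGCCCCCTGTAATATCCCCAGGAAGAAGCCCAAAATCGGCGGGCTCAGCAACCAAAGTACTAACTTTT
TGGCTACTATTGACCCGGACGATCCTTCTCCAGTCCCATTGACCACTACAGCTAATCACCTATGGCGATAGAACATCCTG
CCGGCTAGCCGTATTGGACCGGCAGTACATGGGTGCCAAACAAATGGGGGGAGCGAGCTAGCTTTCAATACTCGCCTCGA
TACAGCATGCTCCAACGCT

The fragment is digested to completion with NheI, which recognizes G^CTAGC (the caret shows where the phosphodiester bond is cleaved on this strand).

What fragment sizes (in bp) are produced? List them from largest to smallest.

164, 53, 42 bp

NheI sites (GCTAGC) start at positions 164, 217.
NheI cuts after the first base of each site, so after positions 164, 217.
Linear molecule, 2 cuts → 3 fragments:
  1–164 → 164 bp
  165–217 → 53 bp
  218–259 → 42 bp
Sorted largest to smallest: 164, 53, 42 bp.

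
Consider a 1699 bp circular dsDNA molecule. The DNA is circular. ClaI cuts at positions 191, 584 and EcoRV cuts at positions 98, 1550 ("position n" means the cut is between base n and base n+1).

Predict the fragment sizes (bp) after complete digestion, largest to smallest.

Combined cut positions (sorted): 98, 191, 584, 1550.
Circular molecule, 4 cuts → 4 fragments:
  191 − 98 = 93 bp
  584 − 191 = 393 bp
  1550 − 584 = 966 bp
  wrap: 1699 − 1550 + 98 = 247 bp
Sorted largest to smallest: 966, 393, 247, 93 bp.

966, 393, 247, 93 bp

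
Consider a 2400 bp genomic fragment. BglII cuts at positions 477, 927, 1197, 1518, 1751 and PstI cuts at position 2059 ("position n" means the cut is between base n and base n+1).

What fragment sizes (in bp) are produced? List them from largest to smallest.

477, 450, 341, 321, 308, 270, 233 bp

Combined cut positions (sorted): 477, 927, 1197, 1518, 1751, 2059.
Linear molecule, 6 cuts → 7 fragments:
  477 − 0 = 477 bp
  927 − 477 = 450 bp
  1197 − 927 = 270 bp
  1518 − 1197 = 321 bp
  1751 − 1518 = 233 bp
  2059 − 1751 = 308 bp
  2400 − 2059 = 341 bp
Sorted largest to smallest: 477, 450, 341, 321, 308, 270, 233 bp.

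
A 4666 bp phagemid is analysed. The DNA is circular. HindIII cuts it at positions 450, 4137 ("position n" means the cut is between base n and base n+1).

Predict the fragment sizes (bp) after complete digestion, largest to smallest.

3687, 979 bp

Circular molecule, 2 cuts → 2 fragments:
  4137 − 450 = 3687 bp
  wrap: 4666 − 4137 + 450 = 979 bp
Sorted largest to smallest: 3687, 979 bp.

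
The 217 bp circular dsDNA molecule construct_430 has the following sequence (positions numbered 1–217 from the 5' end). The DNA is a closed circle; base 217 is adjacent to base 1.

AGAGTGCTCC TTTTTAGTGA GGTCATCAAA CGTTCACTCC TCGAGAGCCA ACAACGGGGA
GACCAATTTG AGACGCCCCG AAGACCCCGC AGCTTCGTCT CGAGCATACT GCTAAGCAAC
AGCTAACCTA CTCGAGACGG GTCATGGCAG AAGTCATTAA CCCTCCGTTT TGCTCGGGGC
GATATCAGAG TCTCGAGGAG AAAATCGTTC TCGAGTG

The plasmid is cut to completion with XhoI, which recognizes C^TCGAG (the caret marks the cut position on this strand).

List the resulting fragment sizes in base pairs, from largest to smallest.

61, 59, 47, 32, 18 bp

XhoI sites (CTCGAG) start at positions 40, 99, 131, 192, 210.
XhoI cuts after the first base of each site, so after positions 40, 99, 131, 192, 210.
Circular molecule, 5 cuts → 5 fragments:
  41–99 → 59 bp
  100–131 → 32 bp
  132–192 → 61 bp
  193–210 → 18 bp
  211–217 then 1–40 → 7 + 40 = 47 bp
Sorted largest to smallest: 61, 59, 47, 32, 18 bp.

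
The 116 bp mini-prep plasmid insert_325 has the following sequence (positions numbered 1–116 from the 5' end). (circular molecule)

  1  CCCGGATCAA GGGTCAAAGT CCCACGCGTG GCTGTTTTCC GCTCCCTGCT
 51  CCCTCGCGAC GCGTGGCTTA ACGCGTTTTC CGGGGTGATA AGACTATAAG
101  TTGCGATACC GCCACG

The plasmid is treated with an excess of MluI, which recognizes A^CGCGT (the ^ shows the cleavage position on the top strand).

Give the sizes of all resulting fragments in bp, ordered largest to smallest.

MluI sites (ACGCGT) start at positions 24, 59, 71.
MluI cuts after the first base of each site, so after positions 24, 59, 71.
Circular molecule, 3 cuts → 3 fragments:
  25–59 → 35 bp
  60–71 → 12 bp
  72–116 then 1–24 → 45 + 24 = 69 bp
Sorted largest to smallest: 69, 35, 12 bp.

69, 35, 12 bp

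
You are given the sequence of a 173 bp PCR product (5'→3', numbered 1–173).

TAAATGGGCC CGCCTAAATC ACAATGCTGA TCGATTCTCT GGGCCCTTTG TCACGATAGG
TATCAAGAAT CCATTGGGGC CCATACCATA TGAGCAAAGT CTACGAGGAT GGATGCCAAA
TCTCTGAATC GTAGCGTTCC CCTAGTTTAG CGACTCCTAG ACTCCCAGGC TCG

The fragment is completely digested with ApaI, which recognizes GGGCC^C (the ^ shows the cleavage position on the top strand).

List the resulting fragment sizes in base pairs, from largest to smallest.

92, 36, 35, 10 bp

ApaI sites (GGGCCC) start at positions 6, 41, 77.
ApaI cuts after base 5 of each site (before the last base), so after positions 10, 45, 81.
Linear molecule, 3 cuts → 4 fragments:
  1–10 → 10 bp
  11–45 → 35 bp
  46–81 → 36 bp
  82–173 → 92 bp
Sorted largest to smallest: 92, 36, 35, 10 bp.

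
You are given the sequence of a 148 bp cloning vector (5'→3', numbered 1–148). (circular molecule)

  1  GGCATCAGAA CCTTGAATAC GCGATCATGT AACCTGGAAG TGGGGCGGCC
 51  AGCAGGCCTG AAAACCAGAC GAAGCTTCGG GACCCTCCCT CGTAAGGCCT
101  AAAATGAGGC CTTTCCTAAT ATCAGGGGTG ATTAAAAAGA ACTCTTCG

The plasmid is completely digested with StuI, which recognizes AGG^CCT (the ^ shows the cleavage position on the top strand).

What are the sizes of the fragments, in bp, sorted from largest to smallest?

StuI sites (AGGCCT) start at positions 54, 95, 107.
StuI cuts after base 3 of each site, so after positions 56, 97, 109.
Circular molecule, 3 cuts → 3 fragments:
  57–97 → 41 bp
  98–109 → 12 bp
  110–148 then 1–56 → 39 + 56 = 95 bp
Sorted largest to smallest: 95, 41, 12 bp.

95, 41, 12 bp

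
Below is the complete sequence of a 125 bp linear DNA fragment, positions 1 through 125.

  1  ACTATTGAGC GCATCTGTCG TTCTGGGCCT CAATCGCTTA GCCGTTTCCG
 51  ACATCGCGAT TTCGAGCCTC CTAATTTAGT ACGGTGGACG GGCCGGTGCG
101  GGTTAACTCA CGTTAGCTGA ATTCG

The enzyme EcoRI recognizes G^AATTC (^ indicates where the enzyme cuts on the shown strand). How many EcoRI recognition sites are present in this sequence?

1

GAATTC occurs starting at position 119.
EcoRI cuts at 1 site.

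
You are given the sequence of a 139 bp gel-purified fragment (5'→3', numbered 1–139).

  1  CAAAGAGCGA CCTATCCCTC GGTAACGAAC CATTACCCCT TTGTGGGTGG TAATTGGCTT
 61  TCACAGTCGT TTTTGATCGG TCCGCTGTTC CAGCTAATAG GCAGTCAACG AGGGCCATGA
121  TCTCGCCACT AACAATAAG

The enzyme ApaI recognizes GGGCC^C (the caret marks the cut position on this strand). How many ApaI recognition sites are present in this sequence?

0

No occurrence of GGGCCC is present in the sequence.
ApaI does not cut: 0 sites.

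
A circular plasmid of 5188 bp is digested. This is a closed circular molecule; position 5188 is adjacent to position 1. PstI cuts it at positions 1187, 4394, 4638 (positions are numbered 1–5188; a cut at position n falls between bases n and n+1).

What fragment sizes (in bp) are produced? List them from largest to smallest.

3207, 1737, 244 bp

Circular molecule, 3 cuts → 3 fragments:
  4394 − 1187 = 3207 bp
  4638 − 4394 = 244 bp
  wrap: 5188 − 4638 + 1187 = 1737 bp
Sorted largest to smallest: 3207, 1737, 244 bp.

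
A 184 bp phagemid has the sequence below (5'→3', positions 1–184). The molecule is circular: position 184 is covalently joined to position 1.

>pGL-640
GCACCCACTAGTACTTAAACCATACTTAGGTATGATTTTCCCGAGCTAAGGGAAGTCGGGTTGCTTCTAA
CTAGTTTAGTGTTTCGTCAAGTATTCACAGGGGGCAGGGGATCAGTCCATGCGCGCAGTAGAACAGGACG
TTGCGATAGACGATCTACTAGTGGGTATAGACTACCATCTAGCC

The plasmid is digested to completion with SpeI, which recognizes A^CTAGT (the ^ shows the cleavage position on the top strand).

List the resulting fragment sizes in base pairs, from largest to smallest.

SpeI sites (ACTAGT) start at positions 7, 70, 157.
SpeI cuts after the first base of each site, so after positions 7, 70, 157.
Circular molecule, 3 cuts → 3 fragments:
  8–70 → 63 bp
  71–157 → 87 bp
  158–184 then 1–7 → 27 + 7 = 34 bp
Sorted largest to smallest: 87, 63, 34 bp.

87, 63, 34 bp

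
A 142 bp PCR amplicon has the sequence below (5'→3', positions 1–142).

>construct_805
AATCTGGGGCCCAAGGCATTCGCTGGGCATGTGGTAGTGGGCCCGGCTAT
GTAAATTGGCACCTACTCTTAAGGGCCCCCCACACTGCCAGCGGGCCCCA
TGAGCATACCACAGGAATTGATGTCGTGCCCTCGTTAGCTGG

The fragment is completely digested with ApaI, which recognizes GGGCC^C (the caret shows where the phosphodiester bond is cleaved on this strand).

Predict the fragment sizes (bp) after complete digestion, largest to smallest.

45, 34, 32, 20, 11 bp

ApaI sites (GGGCCC) start at positions 7, 39, 73, 93.
ApaI cuts after base 5 of each site (before the last base), so after positions 11, 43, 77, 97.
Linear molecule, 4 cuts → 5 fragments:
  1–11 → 11 bp
  12–43 → 32 bp
  44–77 → 34 bp
  78–97 → 20 bp
  98–142 → 45 bp
Sorted largest to smallest: 45, 34, 32, 20, 11 bp.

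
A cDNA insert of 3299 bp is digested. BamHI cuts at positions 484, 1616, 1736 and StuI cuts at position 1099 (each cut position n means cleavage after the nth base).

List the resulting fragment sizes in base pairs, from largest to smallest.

1563, 615, 517, 484, 120 bp

Combined cut positions (sorted): 484, 1099, 1616, 1736.
Linear molecule, 4 cuts → 5 fragments:
  484 − 0 = 484 bp
  1099 − 484 = 615 bp
  1616 − 1099 = 517 bp
  1736 − 1616 = 120 bp
  3299 − 1736 = 1563 bp
Sorted largest to smallest: 1563, 615, 517, 484, 120 bp.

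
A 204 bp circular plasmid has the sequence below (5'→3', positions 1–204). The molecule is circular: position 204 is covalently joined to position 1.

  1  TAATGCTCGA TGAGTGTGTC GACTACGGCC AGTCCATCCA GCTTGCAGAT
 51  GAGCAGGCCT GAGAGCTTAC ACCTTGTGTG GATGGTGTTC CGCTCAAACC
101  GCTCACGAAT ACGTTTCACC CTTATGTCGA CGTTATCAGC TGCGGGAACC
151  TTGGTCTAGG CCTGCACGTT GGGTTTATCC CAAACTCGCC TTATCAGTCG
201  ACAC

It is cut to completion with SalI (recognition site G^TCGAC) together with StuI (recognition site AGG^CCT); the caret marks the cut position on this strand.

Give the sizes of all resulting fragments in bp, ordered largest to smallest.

69, 39, 37, 34, 25 bp

SalI sites (GTCGAC) start at positions 18, 126, 197.
SalI cuts after the first base of each site, so after positions 18, 126, 197.
StuI sites (AGGCCT) start at positions 55, 158.
StuI cuts after base 3 of each site, so after positions 57, 160.
Combined cut positions: 18, 57, 126, 160, 197.
Circular molecule, 5 cuts → 5 fragments:
  19–57 → 39 bp
  58–126 → 69 bp
  127–160 → 34 bp
  161–197 → 37 bp
  198–204 then 1–18 → 7 + 18 = 25 bp
Sorted largest to smallest: 69, 39, 37, 34, 25 bp.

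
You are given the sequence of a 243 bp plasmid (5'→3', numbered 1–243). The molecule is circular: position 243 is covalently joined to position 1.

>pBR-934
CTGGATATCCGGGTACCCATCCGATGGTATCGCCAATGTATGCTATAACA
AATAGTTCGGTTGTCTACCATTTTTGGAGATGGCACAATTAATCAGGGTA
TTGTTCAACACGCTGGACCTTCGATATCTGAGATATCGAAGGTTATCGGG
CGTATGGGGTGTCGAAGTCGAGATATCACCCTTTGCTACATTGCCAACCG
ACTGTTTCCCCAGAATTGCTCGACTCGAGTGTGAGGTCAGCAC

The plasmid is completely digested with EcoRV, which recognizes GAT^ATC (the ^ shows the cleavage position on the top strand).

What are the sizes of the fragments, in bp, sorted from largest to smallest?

119, 75, 40, 9 bp

EcoRV sites (GATATC) start at positions 4, 123, 132, 172.
EcoRV cuts after base 3 of each site, so after positions 6, 125, 134, 174.
Circular molecule, 4 cuts → 4 fragments:
  7–125 → 119 bp
  126–134 → 9 bp
  135–174 → 40 bp
  175–243 then 1–6 → 69 + 6 = 75 bp
Sorted largest to smallest: 119, 75, 40, 9 bp.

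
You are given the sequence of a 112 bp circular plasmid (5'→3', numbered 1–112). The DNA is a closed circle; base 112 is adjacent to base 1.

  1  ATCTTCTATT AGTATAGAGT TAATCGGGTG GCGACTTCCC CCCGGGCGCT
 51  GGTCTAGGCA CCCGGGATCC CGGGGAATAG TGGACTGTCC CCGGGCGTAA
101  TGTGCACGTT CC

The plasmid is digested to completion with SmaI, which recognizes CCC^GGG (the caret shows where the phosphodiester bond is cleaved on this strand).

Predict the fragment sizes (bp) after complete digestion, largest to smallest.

SmaI sites (CCCGGG) start at positions 41, 61, 69, 90.
SmaI cuts after base 3 of each site, so after positions 43, 63, 71, 92.
Circular molecule, 4 cuts → 4 fragments:
  44–63 → 20 bp
  64–71 → 8 bp
  72–92 → 21 bp
  93–112 then 1–43 → 20 + 43 = 63 bp
Sorted largest to smallest: 63, 21, 20, 8 bp.

63, 21, 20, 8 bp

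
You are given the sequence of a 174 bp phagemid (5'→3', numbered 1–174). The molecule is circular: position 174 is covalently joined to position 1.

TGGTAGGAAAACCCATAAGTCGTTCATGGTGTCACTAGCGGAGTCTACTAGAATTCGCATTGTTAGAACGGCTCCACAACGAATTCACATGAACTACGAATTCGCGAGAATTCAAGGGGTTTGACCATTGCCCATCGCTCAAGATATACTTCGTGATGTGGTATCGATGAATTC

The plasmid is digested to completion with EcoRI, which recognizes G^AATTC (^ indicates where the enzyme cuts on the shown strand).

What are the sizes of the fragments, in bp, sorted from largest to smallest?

61, 56, 30, 17, 10 bp

EcoRI sites (GAATTC) start at positions 51, 81, 98, 108, 169.
EcoRI cuts after the first base of each site, so after positions 51, 81, 98, 108, 169.
Circular molecule, 5 cuts → 5 fragments:
  52–81 → 30 bp
  82–98 → 17 bp
  99–108 → 10 bp
  109–169 → 61 bp
  170–174 then 1–51 → 5 + 51 = 56 bp
Sorted largest to smallest: 61, 56, 30, 17, 10 bp.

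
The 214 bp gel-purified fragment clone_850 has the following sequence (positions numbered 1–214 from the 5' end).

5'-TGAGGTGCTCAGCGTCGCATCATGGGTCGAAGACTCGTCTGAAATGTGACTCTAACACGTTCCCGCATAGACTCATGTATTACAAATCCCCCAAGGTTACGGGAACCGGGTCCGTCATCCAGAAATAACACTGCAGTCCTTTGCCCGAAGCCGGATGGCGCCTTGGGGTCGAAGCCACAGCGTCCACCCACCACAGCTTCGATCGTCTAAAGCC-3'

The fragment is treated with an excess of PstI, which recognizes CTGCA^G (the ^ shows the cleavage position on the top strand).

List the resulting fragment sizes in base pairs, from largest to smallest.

The PstI site (CTGCAG) starts at position 131.
PstI cuts after base 5 of each site (before the last base), so after position 135.
Linear molecule, 1 cut → 2 fragments:
  1–135 → 135 bp
  136–214 → 79 bp
Sorted largest to smallest: 135, 79 bp.

135, 79 bp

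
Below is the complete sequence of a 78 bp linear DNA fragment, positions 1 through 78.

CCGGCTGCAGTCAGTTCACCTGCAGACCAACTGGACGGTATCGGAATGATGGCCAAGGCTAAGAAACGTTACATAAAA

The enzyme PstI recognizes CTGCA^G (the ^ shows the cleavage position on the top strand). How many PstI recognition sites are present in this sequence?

2

CTGCAG occurs starting at positions 5, 20.
PstI cuts at 2 sites.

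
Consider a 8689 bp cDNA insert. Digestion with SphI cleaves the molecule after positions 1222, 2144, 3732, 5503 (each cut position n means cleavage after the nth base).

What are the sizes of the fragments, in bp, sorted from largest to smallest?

3186, 1771, 1588, 1222, 922 bp

Linear molecule, 4 cuts → 5 fragments:
  1222 − 0 = 1222 bp
  2144 − 1222 = 922 bp
  3732 − 2144 = 1588 bp
  5503 − 3732 = 1771 bp
  8689 − 5503 = 3186 bp
Sorted largest to smallest: 3186, 1771, 1588, 1222, 922 bp.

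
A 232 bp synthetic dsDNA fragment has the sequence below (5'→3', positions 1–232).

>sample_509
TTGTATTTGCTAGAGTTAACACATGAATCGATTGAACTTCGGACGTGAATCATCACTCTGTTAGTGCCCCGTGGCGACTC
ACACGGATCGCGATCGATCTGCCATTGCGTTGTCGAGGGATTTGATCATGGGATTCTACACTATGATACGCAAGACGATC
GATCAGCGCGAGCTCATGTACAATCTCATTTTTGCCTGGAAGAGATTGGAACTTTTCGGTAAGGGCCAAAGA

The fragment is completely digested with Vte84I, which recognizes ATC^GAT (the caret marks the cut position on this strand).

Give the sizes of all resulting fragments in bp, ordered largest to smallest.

Vte84I sites (ATCGAT) start at positions 27, 93, 158.
Vte84I cuts after base 3 of each site, so after positions 29, 95, 160.
Linear molecule, 3 cuts → 4 fragments:
  1–29 → 29 bp
  30–95 → 66 bp
  96–160 → 65 bp
  161–232 → 72 bp
Sorted largest to smallest: 72, 66, 65, 29 bp.

72, 66, 65, 29 bp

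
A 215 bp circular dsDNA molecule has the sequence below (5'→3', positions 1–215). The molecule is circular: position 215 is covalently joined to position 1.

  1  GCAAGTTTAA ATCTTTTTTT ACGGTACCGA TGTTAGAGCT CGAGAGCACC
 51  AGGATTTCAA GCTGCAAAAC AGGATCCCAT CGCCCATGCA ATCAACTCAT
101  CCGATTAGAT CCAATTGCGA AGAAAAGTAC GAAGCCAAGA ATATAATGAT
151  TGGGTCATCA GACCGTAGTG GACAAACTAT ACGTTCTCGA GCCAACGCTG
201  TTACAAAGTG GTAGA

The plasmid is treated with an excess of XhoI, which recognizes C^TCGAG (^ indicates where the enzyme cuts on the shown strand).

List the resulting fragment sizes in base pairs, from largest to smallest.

XhoI sites (CTCGAG) start at positions 39, 186.
XhoI cuts after the first base of each site, so after positions 39, 186.
Circular molecule, 2 cuts → 2 fragments:
  40–186 → 147 bp
  187–215 then 1–39 → 29 + 39 = 68 bp
Sorted largest to smallest: 147, 68 bp.

147, 68 bp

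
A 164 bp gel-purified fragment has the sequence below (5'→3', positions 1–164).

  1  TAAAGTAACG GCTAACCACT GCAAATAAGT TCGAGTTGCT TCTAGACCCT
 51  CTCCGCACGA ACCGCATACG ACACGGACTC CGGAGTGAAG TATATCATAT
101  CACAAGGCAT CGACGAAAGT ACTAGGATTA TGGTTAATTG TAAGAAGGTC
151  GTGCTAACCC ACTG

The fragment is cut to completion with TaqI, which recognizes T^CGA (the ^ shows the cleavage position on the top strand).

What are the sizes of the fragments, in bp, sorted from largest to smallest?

TaqI sites (TCGA) start at positions 31, 110.
TaqI cuts after the first base of each site, so after positions 31, 110.
Linear molecule, 2 cuts → 3 fragments:
  1–31 → 31 bp
  32–110 → 79 bp
  111–164 → 54 bp
Sorted largest to smallest: 79, 54, 31 bp.

79, 54, 31 bp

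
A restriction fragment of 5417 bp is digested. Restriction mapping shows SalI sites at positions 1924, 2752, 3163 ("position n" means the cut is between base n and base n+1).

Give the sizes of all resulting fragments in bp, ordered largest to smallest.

2254, 1924, 828, 411 bp

Linear molecule, 3 cuts → 4 fragments:
  1924 − 0 = 1924 bp
  2752 − 1924 = 828 bp
  3163 − 2752 = 411 bp
  5417 − 3163 = 2254 bp
Sorted largest to smallest: 2254, 1924, 828, 411 bp.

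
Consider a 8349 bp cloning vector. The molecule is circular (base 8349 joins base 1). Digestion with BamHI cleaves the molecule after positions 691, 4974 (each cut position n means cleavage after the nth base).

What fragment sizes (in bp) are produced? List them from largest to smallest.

Circular molecule, 2 cuts → 2 fragments:
  4974 − 691 = 4283 bp
  wrap: 8349 − 4974 + 691 = 4066 bp
Sorted largest to smallest: 4283, 4066 bp.

4283, 4066 bp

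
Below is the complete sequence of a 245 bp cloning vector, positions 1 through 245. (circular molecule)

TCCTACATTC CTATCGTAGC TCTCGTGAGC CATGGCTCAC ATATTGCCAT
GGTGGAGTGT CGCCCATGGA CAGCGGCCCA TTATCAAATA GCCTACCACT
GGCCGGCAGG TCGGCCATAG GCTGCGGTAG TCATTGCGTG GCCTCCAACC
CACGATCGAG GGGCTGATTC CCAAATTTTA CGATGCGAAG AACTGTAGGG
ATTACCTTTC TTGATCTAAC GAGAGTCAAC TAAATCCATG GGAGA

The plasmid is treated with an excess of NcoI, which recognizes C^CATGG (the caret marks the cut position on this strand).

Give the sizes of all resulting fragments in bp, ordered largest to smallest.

NcoI sites (CCATGG) start at positions 30, 47, 64, 236.
NcoI cuts after the first base of each site, so after positions 30, 47, 64, 236.
Circular molecule, 4 cuts → 4 fragments:
  31–47 → 17 bp
  48–64 → 17 bp
  65–236 → 172 bp
  237–245 then 1–30 → 9 + 30 = 39 bp
Sorted largest to smallest: 172, 39, 17, 17 bp.

172, 39, 17, 17 bp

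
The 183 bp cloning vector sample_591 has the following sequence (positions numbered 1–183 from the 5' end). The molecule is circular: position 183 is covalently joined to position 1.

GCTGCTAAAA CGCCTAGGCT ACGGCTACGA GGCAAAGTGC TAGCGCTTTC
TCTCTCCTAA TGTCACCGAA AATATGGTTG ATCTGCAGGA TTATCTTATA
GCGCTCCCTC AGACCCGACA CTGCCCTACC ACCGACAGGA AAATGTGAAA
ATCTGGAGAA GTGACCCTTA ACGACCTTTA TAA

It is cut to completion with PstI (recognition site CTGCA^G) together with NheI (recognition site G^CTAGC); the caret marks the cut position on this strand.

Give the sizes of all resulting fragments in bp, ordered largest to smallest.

135, 48 bp

The PstI site (CTGCAG) starts at position 83.
PstI cuts after base 5 of each site (before the last base), so after position 87.
The NheI site (GCTAGC) starts at position 39.
NheI cuts after the first base of each site, so after position 39.
Combined cut positions: 39, 87.
Circular molecule, 2 cuts → 2 fragments:
  40–87 → 48 bp
  88–183 then 1–39 → 96 + 39 = 135 bp
Sorted largest to smallest: 135, 48 bp.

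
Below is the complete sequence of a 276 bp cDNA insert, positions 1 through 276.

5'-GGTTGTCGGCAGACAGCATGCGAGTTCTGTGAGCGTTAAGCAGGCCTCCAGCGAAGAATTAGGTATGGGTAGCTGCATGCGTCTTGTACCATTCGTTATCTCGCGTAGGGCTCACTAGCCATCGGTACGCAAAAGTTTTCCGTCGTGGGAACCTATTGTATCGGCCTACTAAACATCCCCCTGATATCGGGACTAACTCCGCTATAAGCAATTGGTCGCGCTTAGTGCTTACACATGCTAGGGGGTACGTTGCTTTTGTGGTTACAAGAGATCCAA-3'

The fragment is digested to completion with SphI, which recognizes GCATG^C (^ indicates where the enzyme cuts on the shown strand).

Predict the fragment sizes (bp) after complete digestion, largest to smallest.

SphI sites (GCATGC) start at positions 16, 75.
SphI cuts after base 5 of each site (before the last base), so after positions 20, 79.
Linear molecule, 2 cuts → 3 fragments:
  1–20 → 20 bp
  21–79 → 59 bp
  80–276 → 197 bp
Sorted largest to smallest: 197, 59, 20 bp.

197, 59, 20 bp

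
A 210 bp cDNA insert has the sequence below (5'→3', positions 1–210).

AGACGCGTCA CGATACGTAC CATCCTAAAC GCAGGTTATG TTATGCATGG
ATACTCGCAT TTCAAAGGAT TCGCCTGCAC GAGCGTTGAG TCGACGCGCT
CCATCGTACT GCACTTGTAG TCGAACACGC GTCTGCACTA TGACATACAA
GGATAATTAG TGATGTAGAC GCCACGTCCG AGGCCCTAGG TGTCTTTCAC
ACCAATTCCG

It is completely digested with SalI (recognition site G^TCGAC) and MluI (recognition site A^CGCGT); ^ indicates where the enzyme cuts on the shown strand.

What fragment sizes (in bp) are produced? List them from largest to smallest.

87, 83, 37, 3 bp

The SalI site (GTCGAC) starts at position 90.
SalI cuts after the first base of each site, so after position 90.
MluI sites (ACGCGT) start at positions 3, 127.
MluI cuts after the first base of each site, so after positions 3, 127.
Combined cut positions: 3, 90, 127.
Linear molecule, 3 cuts → 4 fragments:
  1–3 → 3 bp
  4–90 → 87 bp
  91–127 → 37 bp
  128–210 → 83 bp
Sorted largest to smallest: 87, 83, 37, 3 bp.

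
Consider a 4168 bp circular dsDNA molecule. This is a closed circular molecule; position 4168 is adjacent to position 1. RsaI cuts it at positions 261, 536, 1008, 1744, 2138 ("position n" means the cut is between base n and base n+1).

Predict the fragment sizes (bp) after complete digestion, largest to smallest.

Circular molecule, 5 cuts → 5 fragments:
  536 − 261 = 275 bp
  1008 − 536 = 472 bp
  1744 − 1008 = 736 bp
  2138 − 1744 = 394 bp
  wrap: 4168 − 2138 + 261 = 2291 bp
Sorted largest to smallest: 2291, 736, 472, 394, 275 bp.

2291, 736, 472, 394, 275 bp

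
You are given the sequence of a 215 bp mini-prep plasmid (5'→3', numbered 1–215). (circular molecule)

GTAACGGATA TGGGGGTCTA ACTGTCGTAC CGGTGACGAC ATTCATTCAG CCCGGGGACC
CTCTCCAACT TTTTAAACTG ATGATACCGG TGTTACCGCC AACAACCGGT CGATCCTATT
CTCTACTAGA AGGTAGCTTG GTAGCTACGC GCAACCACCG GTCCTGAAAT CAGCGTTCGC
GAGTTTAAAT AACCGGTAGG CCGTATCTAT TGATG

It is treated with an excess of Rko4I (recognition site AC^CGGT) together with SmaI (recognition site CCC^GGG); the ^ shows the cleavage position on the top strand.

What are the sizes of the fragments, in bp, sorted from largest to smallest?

Rko4I sites (ACCGGT) start at positions 29, 86, 105, 157, 192.
Rko4I cuts after base 2 of each site, so after positions 30, 87, 106, 158, 193.
The SmaI site (CCCGGG) starts at position 51.
SmaI cuts after base 3 of each site, so after position 53.
Combined cut positions: 30, 53, 87, 106, 158, 193.
Circular molecule, 6 cuts → 6 fragments:
  31–53 → 23 bp
  54–87 → 34 bp
  88–106 → 19 bp
  107–158 → 52 bp
  159–193 → 35 bp
  194–215 then 1–30 → 22 + 30 = 52 bp
Sorted largest to smallest: 52, 52, 35, 34, 23, 19 bp.

52, 52, 35, 34, 23, 19 bp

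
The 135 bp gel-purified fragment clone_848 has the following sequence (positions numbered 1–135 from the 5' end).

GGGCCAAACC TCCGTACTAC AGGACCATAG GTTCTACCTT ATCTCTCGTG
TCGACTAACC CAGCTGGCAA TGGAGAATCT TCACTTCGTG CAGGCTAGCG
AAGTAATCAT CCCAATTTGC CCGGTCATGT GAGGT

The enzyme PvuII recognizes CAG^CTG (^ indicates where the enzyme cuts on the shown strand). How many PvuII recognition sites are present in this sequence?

1

CAGCTG occurs starting at position 61.
PvuII cuts at 1 site.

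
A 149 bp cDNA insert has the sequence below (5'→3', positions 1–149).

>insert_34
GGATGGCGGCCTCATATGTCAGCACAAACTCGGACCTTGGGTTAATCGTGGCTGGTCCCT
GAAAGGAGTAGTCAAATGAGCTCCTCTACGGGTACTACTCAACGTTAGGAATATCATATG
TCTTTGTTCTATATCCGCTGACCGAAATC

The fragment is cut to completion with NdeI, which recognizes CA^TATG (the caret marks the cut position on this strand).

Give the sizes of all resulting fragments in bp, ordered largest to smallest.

102, 33, 14 bp

NdeI sites (CATATG) start at positions 13, 115.
NdeI cuts after base 2 of each site, so after positions 14, 116.
Linear molecule, 2 cuts → 3 fragments:
  1–14 → 14 bp
  15–116 → 102 bp
  117–149 → 33 bp
Sorted largest to smallest: 102, 33, 14 bp.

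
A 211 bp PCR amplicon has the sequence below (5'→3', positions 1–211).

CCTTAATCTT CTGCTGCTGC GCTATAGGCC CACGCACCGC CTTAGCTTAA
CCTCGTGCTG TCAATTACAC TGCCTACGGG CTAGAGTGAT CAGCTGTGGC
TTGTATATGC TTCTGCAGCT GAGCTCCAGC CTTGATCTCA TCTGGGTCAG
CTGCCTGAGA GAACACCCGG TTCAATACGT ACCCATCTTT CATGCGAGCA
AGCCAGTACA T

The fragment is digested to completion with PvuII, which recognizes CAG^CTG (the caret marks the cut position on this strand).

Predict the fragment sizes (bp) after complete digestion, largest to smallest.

PvuII sites (CAGCTG) start at positions 91, 116, 148.
PvuII cuts after base 3 of each site, so after positions 93, 118, 150.
Linear molecule, 3 cuts → 4 fragments:
  1–93 → 93 bp
  94–118 → 25 bp
  119–150 → 32 bp
  151–211 → 61 bp
Sorted largest to smallest: 93, 61, 32, 25 bp.

93, 61, 32, 25 bp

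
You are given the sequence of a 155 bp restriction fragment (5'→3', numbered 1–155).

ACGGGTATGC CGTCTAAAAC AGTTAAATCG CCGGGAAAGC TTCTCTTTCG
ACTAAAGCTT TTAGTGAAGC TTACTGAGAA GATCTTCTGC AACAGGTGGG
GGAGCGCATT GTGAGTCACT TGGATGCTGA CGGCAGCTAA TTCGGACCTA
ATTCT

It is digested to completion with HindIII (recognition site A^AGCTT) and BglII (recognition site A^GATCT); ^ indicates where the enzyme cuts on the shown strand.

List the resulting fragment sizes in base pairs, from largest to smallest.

HindIII sites (AAGCTT) start at positions 37, 55, 67.
HindIII cuts after the first base of each site, so after positions 37, 55, 67.
The BglII site (AGATCT) starts at position 80.
BglII cuts after the first base of each site, so after position 80.
Combined cut positions: 37, 55, 67, 80.
Linear molecule, 4 cuts → 5 fragments:
  1–37 → 37 bp
  38–55 → 18 bp
  56–67 → 12 bp
  68–80 → 13 bp
  81–155 → 75 bp
Sorted largest to smallest: 75, 37, 18, 13, 12 bp.

75, 37, 18, 13, 12 bp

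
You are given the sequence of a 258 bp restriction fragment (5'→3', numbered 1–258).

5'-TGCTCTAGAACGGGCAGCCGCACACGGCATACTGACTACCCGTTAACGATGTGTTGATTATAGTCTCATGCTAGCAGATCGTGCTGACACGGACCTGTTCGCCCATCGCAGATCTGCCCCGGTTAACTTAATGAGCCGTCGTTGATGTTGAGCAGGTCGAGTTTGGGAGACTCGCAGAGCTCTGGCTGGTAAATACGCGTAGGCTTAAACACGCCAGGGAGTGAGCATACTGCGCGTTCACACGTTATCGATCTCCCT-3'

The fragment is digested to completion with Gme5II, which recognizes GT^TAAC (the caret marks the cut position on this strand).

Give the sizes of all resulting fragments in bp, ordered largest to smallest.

135, 80, 43 bp

Gme5II sites (GTTAAC) start at positions 42, 122.
Gme5II cuts after base 2 of each site, so after positions 43, 123.
Linear molecule, 2 cuts → 3 fragments:
  1–43 → 43 bp
  44–123 → 80 bp
  124–258 → 135 bp
Sorted largest to smallest: 135, 80, 43 bp.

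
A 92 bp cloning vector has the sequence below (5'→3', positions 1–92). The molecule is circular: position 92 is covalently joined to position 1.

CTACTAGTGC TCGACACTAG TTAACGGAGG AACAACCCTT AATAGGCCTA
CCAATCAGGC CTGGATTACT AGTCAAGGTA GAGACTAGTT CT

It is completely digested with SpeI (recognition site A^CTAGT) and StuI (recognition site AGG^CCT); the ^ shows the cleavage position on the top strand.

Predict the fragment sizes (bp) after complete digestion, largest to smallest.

SpeI sites (ACTAGT) start at positions 3, 16, 68, 84.
SpeI cuts after the first base of each site, so after positions 3, 16, 68, 84.
StuI sites (AGGCCT) start at positions 44, 57.
StuI cuts after base 3 of each site, so after positions 46, 59.
Combined cut positions: 3, 16, 46, 59, 68, 84.
Circular molecule, 6 cuts → 6 fragments:
  4–16 → 13 bp
  17–46 → 30 bp
  47–59 → 13 bp
  60–68 → 9 bp
  69–84 → 16 bp
  85–92 then 1–3 → 8 + 3 = 11 bp
Sorted largest to smallest: 30, 16, 13, 13, 11, 9 bp.

30, 16, 13, 13, 11, 9 bp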